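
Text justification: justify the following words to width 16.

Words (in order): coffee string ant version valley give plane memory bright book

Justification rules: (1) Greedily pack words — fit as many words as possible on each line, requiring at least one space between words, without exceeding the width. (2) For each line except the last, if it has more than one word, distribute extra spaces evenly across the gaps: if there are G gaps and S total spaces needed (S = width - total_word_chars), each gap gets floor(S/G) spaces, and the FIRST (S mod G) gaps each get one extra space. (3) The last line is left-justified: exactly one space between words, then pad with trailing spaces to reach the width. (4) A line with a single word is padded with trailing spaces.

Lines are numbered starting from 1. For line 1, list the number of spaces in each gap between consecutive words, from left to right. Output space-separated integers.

Answer: 4

Derivation:
Line 1: ['coffee', 'string'] (min_width=13, slack=3)
Line 2: ['ant', 'version'] (min_width=11, slack=5)
Line 3: ['valley', 'give'] (min_width=11, slack=5)
Line 4: ['plane', 'memory'] (min_width=12, slack=4)
Line 5: ['bright', 'book'] (min_width=11, slack=5)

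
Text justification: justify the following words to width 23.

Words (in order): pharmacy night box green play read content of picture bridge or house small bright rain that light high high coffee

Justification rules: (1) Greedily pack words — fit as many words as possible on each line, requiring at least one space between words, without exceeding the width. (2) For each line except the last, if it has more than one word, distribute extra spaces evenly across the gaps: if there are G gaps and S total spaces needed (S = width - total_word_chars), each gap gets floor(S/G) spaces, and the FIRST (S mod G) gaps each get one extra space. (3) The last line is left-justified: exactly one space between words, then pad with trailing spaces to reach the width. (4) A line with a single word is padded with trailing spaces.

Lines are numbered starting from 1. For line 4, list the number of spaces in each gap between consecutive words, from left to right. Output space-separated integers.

Answer: 1 1 1

Derivation:
Line 1: ['pharmacy', 'night', 'box'] (min_width=18, slack=5)
Line 2: ['green', 'play', 'read', 'content'] (min_width=23, slack=0)
Line 3: ['of', 'picture', 'bridge', 'or'] (min_width=20, slack=3)
Line 4: ['house', 'small', 'bright', 'rain'] (min_width=23, slack=0)
Line 5: ['that', 'light', 'high', 'high'] (min_width=20, slack=3)
Line 6: ['coffee'] (min_width=6, slack=17)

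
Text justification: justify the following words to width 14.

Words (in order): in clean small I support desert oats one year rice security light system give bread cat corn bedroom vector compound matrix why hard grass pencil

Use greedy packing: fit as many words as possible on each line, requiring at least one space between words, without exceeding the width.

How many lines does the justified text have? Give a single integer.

Answer: 12

Derivation:
Line 1: ['in', 'clean', 'small'] (min_width=14, slack=0)
Line 2: ['I', 'support'] (min_width=9, slack=5)
Line 3: ['desert', 'oats'] (min_width=11, slack=3)
Line 4: ['one', 'year', 'rice'] (min_width=13, slack=1)
Line 5: ['security', 'light'] (min_width=14, slack=0)
Line 6: ['system', 'give'] (min_width=11, slack=3)
Line 7: ['bread', 'cat', 'corn'] (min_width=14, slack=0)
Line 8: ['bedroom', 'vector'] (min_width=14, slack=0)
Line 9: ['compound'] (min_width=8, slack=6)
Line 10: ['matrix', 'why'] (min_width=10, slack=4)
Line 11: ['hard', 'grass'] (min_width=10, slack=4)
Line 12: ['pencil'] (min_width=6, slack=8)
Total lines: 12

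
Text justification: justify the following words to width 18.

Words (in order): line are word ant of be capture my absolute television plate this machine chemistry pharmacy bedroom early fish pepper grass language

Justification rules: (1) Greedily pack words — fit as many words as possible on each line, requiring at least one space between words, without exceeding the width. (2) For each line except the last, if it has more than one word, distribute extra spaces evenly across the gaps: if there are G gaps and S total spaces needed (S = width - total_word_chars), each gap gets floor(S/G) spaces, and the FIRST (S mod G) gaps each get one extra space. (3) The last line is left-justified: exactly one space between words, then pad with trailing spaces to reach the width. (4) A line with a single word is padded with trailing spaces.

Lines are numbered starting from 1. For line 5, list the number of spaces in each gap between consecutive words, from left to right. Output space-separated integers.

Answer: 7

Derivation:
Line 1: ['line', 'are', 'word', 'ant'] (min_width=17, slack=1)
Line 2: ['of', 'be', 'capture', 'my'] (min_width=16, slack=2)
Line 3: ['absolute'] (min_width=8, slack=10)
Line 4: ['television', 'plate'] (min_width=16, slack=2)
Line 5: ['this', 'machine'] (min_width=12, slack=6)
Line 6: ['chemistry', 'pharmacy'] (min_width=18, slack=0)
Line 7: ['bedroom', 'early', 'fish'] (min_width=18, slack=0)
Line 8: ['pepper', 'grass'] (min_width=12, slack=6)
Line 9: ['language'] (min_width=8, slack=10)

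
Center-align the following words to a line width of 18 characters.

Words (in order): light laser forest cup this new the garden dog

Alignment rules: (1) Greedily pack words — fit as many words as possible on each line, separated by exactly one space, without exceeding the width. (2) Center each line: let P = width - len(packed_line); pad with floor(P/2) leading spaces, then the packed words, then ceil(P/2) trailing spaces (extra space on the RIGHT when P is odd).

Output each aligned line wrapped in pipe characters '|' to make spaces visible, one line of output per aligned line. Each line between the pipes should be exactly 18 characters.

Answer: |light laser forest|
| cup this new the |
|    garden dog    |

Derivation:
Line 1: ['light', 'laser', 'forest'] (min_width=18, slack=0)
Line 2: ['cup', 'this', 'new', 'the'] (min_width=16, slack=2)
Line 3: ['garden', 'dog'] (min_width=10, slack=8)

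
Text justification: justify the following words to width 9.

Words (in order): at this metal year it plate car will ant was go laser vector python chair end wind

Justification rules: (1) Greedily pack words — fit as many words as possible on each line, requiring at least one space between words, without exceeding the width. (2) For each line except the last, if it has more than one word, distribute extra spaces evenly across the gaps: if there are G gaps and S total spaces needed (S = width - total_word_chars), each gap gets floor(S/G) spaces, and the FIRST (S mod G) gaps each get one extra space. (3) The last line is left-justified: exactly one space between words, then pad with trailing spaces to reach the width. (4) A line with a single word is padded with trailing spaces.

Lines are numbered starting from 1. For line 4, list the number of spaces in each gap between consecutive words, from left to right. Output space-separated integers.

Line 1: ['at', 'this'] (min_width=7, slack=2)
Line 2: ['metal'] (min_width=5, slack=4)
Line 3: ['year', 'it'] (min_width=7, slack=2)
Line 4: ['plate', 'car'] (min_width=9, slack=0)
Line 5: ['will', 'ant'] (min_width=8, slack=1)
Line 6: ['was', 'go'] (min_width=6, slack=3)
Line 7: ['laser'] (min_width=5, slack=4)
Line 8: ['vector'] (min_width=6, slack=3)
Line 9: ['python'] (min_width=6, slack=3)
Line 10: ['chair', 'end'] (min_width=9, slack=0)
Line 11: ['wind'] (min_width=4, slack=5)

Answer: 1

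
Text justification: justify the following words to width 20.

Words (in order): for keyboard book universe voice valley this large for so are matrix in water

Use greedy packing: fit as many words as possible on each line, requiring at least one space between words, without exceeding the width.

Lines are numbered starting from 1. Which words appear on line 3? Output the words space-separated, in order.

Answer: valley this large

Derivation:
Line 1: ['for', 'keyboard', 'book'] (min_width=17, slack=3)
Line 2: ['universe', 'voice'] (min_width=14, slack=6)
Line 3: ['valley', 'this', 'large'] (min_width=17, slack=3)
Line 4: ['for', 'so', 'are', 'matrix', 'in'] (min_width=20, slack=0)
Line 5: ['water'] (min_width=5, slack=15)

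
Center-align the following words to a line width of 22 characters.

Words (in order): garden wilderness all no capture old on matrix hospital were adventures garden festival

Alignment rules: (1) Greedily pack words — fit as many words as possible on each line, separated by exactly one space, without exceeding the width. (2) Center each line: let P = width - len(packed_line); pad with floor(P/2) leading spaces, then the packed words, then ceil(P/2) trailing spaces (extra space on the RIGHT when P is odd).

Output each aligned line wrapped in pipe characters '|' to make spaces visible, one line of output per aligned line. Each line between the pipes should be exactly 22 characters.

Line 1: ['garden', 'wilderness', 'all'] (min_width=21, slack=1)
Line 2: ['no', 'capture', 'old', 'on'] (min_width=17, slack=5)
Line 3: ['matrix', 'hospital', 'were'] (min_width=20, slack=2)
Line 4: ['adventures', 'garden'] (min_width=17, slack=5)
Line 5: ['festival'] (min_width=8, slack=14)

Answer: |garden wilderness all |
|  no capture old on   |
| matrix hospital were |
|  adventures garden   |
|       festival       |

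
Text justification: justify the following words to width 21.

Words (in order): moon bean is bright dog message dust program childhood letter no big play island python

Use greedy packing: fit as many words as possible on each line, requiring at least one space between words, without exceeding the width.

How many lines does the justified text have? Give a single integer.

Line 1: ['moon', 'bean', 'is', 'bright'] (min_width=19, slack=2)
Line 2: ['dog', 'message', 'dust'] (min_width=16, slack=5)
Line 3: ['program', 'childhood'] (min_width=17, slack=4)
Line 4: ['letter', 'no', 'big', 'play'] (min_width=18, slack=3)
Line 5: ['island', 'python'] (min_width=13, slack=8)
Total lines: 5

Answer: 5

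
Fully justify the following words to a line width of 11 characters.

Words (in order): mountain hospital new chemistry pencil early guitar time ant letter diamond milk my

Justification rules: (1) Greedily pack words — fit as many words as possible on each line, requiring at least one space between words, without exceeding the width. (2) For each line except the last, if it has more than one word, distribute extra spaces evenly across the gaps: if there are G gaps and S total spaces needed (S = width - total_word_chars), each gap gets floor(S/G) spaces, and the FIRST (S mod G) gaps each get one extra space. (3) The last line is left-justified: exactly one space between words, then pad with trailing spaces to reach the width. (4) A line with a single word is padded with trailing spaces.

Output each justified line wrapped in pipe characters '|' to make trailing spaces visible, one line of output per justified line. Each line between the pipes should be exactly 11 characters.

Answer: |mountain   |
|hospital   |
|new        |
|chemistry  |
|pencil     |
|early      |
|guitar time|
|ant  letter|
|diamond    |
|milk my    |

Derivation:
Line 1: ['mountain'] (min_width=8, slack=3)
Line 2: ['hospital'] (min_width=8, slack=3)
Line 3: ['new'] (min_width=3, slack=8)
Line 4: ['chemistry'] (min_width=9, slack=2)
Line 5: ['pencil'] (min_width=6, slack=5)
Line 6: ['early'] (min_width=5, slack=6)
Line 7: ['guitar', 'time'] (min_width=11, slack=0)
Line 8: ['ant', 'letter'] (min_width=10, slack=1)
Line 9: ['diamond'] (min_width=7, slack=4)
Line 10: ['milk', 'my'] (min_width=7, slack=4)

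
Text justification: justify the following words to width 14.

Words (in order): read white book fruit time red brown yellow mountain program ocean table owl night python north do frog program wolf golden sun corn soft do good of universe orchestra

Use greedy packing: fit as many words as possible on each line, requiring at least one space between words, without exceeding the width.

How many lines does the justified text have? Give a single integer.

Answer: 15

Derivation:
Line 1: ['read', 'white'] (min_width=10, slack=4)
Line 2: ['book', 'fruit'] (min_width=10, slack=4)
Line 3: ['time', 'red', 'brown'] (min_width=14, slack=0)
Line 4: ['yellow'] (min_width=6, slack=8)
Line 5: ['mountain'] (min_width=8, slack=6)
Line 6: ['program', 'ocean'] (min_width=13, slack=1)
Line 7: ['table', 'owl'] (min_width=9, slack=5)
Line 8: ['night', 'python'] (min_width=12, slack=2)
Line 9: ['north', 'do', 'frog'] (min_width=13, slack=1)
Line 10: ['program', 'wolf'] (min_width=12, slack=2)
Line 11: ['golden', 'sun'] (min_width=10, slack=4)
Line 12: ['corn', 'soft', 'do'] (min_width=12, slack=2)
Line 13: ['good', 'of'] (min_width=7, slack=7)
Line 14: ['universe'] (min_width=8, slack=6)
Line 15: ['orchestra'] (min_width=9, slack=5)
Total lines: 15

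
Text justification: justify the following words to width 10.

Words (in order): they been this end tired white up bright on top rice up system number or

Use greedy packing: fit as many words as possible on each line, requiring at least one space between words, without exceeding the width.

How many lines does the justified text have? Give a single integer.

Answer: 8

Derivation:
Line 1: ['they', 'been'] (min_width=9, slack=1)
Line 2: ['this', 'end'] (min_width=8, slack=2)
Line 3: ['tired'] (min_width=5, slack=5)
Line 4: ['white', 'up'] (min_width=8, slack=2)
Line 5: ['bright', 'on'] (min_width=9, slack=1)
Line 6: ['top', 'rice'] (min_width=8, slack=2)
Line 7: ['up', 'system'] (min_width=9, slack=1)
Line 8: ['number', 'or'] (min_width=9, slack=1)
Total lines: 8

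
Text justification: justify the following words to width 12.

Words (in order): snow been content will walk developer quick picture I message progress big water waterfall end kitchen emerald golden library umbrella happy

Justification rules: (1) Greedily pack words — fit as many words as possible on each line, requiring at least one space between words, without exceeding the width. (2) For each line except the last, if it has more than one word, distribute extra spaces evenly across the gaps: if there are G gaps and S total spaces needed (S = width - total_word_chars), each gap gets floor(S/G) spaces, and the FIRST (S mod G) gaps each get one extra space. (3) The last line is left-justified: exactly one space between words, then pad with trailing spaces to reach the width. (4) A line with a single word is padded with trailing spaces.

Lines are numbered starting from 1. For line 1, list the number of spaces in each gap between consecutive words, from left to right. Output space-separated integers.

Answer: 4

Derivation:
Line 1: ['snow', 'been'] (min_width=9, slack=3)
Line 2: ['content', 'will'] (min_width=12, slack=0)
Line 3: ['walk'] (min_width=4, slack=8)
Line 4: ['developer'] (min_width=9, slack=3)
Line 5: ['quick'] (min_width=5, slack=7)
Line 6: ['picture', 'I'] (min_width=9, slack=3)
Line 7: ['message'] (min_width=7, slack=5)
Line 8: ['progress', 'big'] (min_width=12, slack=0)
Line 9: ['water'] (min_width=5, slack=7)
Line 10: ['waterfall'] (min_width=9, slack=3)
Line 11: ['end', 'kitchen'] (min_width=11, slack=1)
Line 12: ['emerald'] (min_width=7, slack=5)
Line 13: ['golden'] (min_width=6, slack=6)
Line 14: ['library'] (min_width=7, slack=5)
Line 15: ['umbrella'] (min_width=8, slack=4)
Line 16: ['happy'] (min_width=5, slack=7)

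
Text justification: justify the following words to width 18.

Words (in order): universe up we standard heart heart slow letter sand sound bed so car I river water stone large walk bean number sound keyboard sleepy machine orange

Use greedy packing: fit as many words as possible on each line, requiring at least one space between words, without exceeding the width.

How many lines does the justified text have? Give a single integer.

Line 1: ['universe', 'up', 'we'] (min_width=14, slack=4)
Line 2: ['standard', 'heart'] (min_width=14, slack=4)
Line 3: ['heart', 'slow', 'letter'] (min_width=17, slack=1)
Line 4: ['sand', 'sound', 'bed', 'so'] (min_width=17, slack=1)
Line 5: ['car', 'I', 'river', 'water'] (min_width=17, slack=1)
Line 6: ['stone', 'large', 'walk'] (min_width=16, slack=2)
Line 7: ['bean', 'number', 'sound'] (min_width=17, slack=1)
Line 8: ['keyboard', 'sleepy'] (min_width=15, slack=3)
Line 9: ['machine', 'orange'] (min_width=14, slack=4)
Total lines: 9

Answer: 9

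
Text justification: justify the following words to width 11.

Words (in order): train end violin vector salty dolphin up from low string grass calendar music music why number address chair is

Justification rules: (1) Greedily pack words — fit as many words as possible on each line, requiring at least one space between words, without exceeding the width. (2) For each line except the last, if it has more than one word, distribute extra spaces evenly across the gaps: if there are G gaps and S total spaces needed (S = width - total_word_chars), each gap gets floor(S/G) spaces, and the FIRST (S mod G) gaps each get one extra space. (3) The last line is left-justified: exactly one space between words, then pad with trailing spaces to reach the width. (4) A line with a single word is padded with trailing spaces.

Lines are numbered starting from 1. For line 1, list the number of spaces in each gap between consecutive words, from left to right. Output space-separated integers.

Line 1: ['train', 'end'] (min_width=9, slack=2)
Line 2: ['violin'] (min_width=6, slack=5)
Line 3: ['vector'] (min_width=6, slack=5)
Line 4: ['salty'] (min_width=5, slack=6)
Line 5: ['dolphin', 'up'] (min_width=10, slack=1)
Line 6: ['from', 'low'] (min_width=8, slack=3)
Line 7: ['string'] (min_width=6, slack=5)
Line 8: ['grass'] (min_width=5, slack=6)
Line 9: ['calendar'] (min_width=8, slack=3)
Line 10: ['music', 'music'] (min_width=11, slack=0)
Line 11: ['why', 'number'] (min_width=10, slack=1)
Line 12: ['address'] (min_width=7, slack=4)
Line 13: ['chair', 'is'] (min_width=8, slack=3)

Answer: 3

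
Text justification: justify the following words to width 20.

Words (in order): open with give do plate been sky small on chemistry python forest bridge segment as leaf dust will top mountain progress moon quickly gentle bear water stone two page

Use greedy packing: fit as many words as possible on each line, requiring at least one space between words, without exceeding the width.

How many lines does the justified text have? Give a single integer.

Answer: 9

Derivation:
Line 1: ['open', 'with', 'give', 'do'] (min_width=17, slack=3)
Line 2: ['plate', 'been', 'sky', 'small'] (min_width=20, slack=0)
Line 3: ['on', 'chemistry', 'python'] (min_width=19, slack=1)
Line 4: ['forest', 'bridge'] (min_width=13, slack=7)
Line 5: ['segment', 'as', 'leaf', 'dust'] (min_width=20, slack=0)
Line 6: ['will', 'top', 'mountain'] (min_width=17, slack=3)
Line 7: ['progress', 'moon'] (min_width=13, slack=7)
Line 8: ['quickly', 'gentle', 'bear'] (min_width=19, slack=1)
Line 9: ['water', 'stone', 'two', 'page'] (min_width=20, slack=0)
Total lines: 9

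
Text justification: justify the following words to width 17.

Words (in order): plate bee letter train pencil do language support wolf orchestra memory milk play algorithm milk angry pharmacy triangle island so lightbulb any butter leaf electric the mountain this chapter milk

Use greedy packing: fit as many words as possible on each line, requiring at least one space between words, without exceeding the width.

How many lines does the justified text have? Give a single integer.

Answer: 13

Derivation:
Line 1: ['plate', 'bee', 'letter'] (min_width=16, slack=1)
Line 2: ['train', 'pencil', 'do'] (min_width=15, slack=2)
Line 3: ['language', 'support'] (min_width=16, slack=1)
Line 4: ['wolf', 'orchestra'] (min_width=14, slack=3)
Line 5: ['memory', 'milk', 'play'] (min_width=16, slack=1)
Line 6: ['algorithm', 'milk'] (min_width=14, slack=3)
Line 7: ['angry', 'pharmacy'] (min_width=14, slack=3)
Line 8: ['triangle', 'island'] (min_width=15, slack=2)
Line 9: ['so', 'lightbulb', 'any'] (min_width=16, slack=1)
Line 10: ['butter', 'leaf'] (min_width=11, slack=6)
Line 11: ['electric', 'the'] (min_width=12, slack=5)
Line 12: ['mountain', 'this'] (min_width=13, slack=4)
Line 13: ['chapter', 'milk'] (min_width=12, slack=5)
Total lines: 13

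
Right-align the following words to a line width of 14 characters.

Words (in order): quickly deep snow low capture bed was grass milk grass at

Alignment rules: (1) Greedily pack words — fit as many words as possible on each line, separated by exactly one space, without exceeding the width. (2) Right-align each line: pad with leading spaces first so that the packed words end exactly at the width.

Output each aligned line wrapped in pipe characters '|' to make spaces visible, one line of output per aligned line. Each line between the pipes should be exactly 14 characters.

Line 1: ['quickly', 'deep'] (min_width=12, slack=2)
Line 2: ['snow', 'low'] (min_width=8, slack=6)
Line 3: ['capture', 'bed'] (min_width=11, slack=3)
Line 4: ['was', 'grass', 'milk'] (min_width=14, slack=0)
Line 5: ['grass', 'at'] (min_width=8, slack=6)

Answer: |  quickly deep|
|      snow low|
|   capture bed|
|was grass milk|
|      grass at|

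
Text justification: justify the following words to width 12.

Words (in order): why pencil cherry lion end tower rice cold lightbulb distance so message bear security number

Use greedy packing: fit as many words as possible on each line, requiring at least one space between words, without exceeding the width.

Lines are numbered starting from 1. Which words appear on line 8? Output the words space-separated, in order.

Answer: security

Derivation:
Line 1: ['why', 'pencil'] (min_width=10, slack=2)
Line 2: ['cherry', 'lion'] (min_width=11, slack=1)
Line 3: ['end', 'tower'] (min_width=9, slack=3)
Line 4: ['rice', 'cold'] (min_width=9, slack=3)
Line 5: ['lightbulb'] (min_width=9, slack=3)
Line 6: ['distance', 'so'] (min_width=11, slack=1)
Line 7: ['message', 'bear'] (min_width=12, slack=0)
Line 8: ['security'] (min_width=8, slack=4)
Line 9: ['number'] (min_width=6, slack=6)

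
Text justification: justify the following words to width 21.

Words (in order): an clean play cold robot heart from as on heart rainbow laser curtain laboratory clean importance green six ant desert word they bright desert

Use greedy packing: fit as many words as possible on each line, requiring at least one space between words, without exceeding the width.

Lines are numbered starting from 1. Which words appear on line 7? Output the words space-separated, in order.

Answer: ant desert word they

Derivation:
Line 1: ['an', 'clean', 'play', 'cold'] (min_width=18, slack=3)
Line 2: ['robot', 'heart', 'from', 'as'] (min_width=19, slack=2)
Line 3: ['on', 'heart', 'rainbow'] (min_width=16, slack=5)
Line 4: ['laser', 'curtain'] (min_width=13, slack=8)
Line 5: ['laboratory', 'clean'] (min_width=16, slack=5)
Line 6: ['importance', 'green', 'six'] (min_width=20, slack=1)
Line 7: ['ant', 'desert', 'word', 'they'] (min_width=20, slack=1)
Line 8: ['bright', 'desert'] (min_width=13, slack=8)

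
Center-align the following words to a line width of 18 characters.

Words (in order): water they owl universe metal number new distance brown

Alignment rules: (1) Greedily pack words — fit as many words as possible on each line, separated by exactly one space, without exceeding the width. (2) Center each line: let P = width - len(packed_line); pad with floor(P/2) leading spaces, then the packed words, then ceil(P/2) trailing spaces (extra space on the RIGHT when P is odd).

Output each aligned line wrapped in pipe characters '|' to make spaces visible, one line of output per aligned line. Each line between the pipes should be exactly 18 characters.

Answer: |  water they owl  |
|  universe metal  |
|    number new    |
|  distance brown  |

Derivation:
Line 1: ['water', 'they', 'owl'] (min_width=14, slack=4)
Line 2: ['universe', 'metal'] (min_width=14, slack=4)
Line 3: ['number', 'new'] (min_width=10, slack=8)
Line 4: ['distance', 'brown'] (min_width=14, slack=4)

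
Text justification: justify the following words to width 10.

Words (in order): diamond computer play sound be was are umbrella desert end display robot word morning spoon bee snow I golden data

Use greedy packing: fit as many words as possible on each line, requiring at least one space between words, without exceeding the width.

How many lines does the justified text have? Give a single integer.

Answer: 13

Derivation:
Line 1: ['diamond'] (min_width=7, slack=3)
Line 2: ['computer'] (min_width=8, slack=2)
Line 3: ['play', 'sound'] (min_width=10, slack=0)
Line 4: ['be', 'was', 'are'] (min_width=10, slack=0)
Line 5: ['umbrella'] (min_width=8, slack=2)
Line 6: ['desert', 'end'] (min_width=10, slack=0)
Line 7: ['display'] (min_width=7, slack=3)
Line 8: ['robot', 'word'] (min_width=10, slack=0)
Line 9: ['morning'] (min_width=7, slack=3)
Line 10: ['spoon', 'bee'] (min_width=9, slack=1)
Line 11: ['snow', 'I'] (min_width=6, slack=4)
Line 12: ['golden'] (min_width=6, slack=4)
Line 13: ['data'] (min_width=4, slack=6)
Total lines: 13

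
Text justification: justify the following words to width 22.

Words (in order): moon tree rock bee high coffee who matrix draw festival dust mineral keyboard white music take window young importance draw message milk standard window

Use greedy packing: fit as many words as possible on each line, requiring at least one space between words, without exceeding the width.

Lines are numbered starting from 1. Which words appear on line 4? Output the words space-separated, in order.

Answer: mineral keyboard white

Derivation:
Line 1: ['moon', 'tree', 'rock', 'bee'] (min_width=18, slack=4)
Line 2: ['high', 'coffee', 'who', 'matrix'] (min_width=22, slack=0)
Line 3: ['draw', 'festival', 'dust'] (min_width=18, slack=4)
Line 4: ['mineral', 'keyboard', 'white'] (min_width=22, slack=0)
Line 5: ['music', 'take', 'window'] (min_width=17, slack=5)
Line 6: ['young', 'importance', 'draw'] (min_width=21, slack=1)
Line 7: ['message', 'milk', 'standard'] (min_width=21, slack=1)
Line 8: ['window'] (min_width=6, slack=16)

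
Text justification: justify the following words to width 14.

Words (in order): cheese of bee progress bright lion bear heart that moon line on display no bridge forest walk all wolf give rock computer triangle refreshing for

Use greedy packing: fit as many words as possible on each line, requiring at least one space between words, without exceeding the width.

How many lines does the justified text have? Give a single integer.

Line 1: ['cheese', 'of', 'bee'] (min_width=13, slack=1)
Line 2: ['progress'] (min_width=8, slack=6)
Line 3: ['bright', 'lion'] (min_width=11, slack=3)
Line 4: ['bear', 'heart'] (min_width=10, slack=4)
Line 5: ['that', 'moon', 'line'] (min_width=14, slack=0)
Line 6: ['on', 'display', 'no'] (min_width=13, slack=1)
Line 7: ['bridge', 'forest'] (min_width=13, slack=1)
Line 8: ['walk', 'all', 'wolf'] (min_width=13, slack=1)
Line 9: ['give', 'rock'] (min_width=9, slack=5)
Line 10: ['computer'] (min_width=8, slack=6)
Line 11: ['triangle'] (min_width=8, slack=6)
Line 12: ['refreshing', 'for'] (min_width=14, slack=0)
Total lines: 12

Answer: 12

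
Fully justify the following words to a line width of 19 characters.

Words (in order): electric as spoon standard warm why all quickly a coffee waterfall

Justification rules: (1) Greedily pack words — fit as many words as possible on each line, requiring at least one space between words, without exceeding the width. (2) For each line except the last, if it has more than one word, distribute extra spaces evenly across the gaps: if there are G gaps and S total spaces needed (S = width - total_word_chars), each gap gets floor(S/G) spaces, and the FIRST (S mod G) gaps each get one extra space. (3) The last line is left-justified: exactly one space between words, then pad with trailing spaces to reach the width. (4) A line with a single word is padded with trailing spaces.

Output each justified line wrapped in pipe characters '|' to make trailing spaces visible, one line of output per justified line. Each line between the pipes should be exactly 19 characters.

Line 1: ['electric', 'as', 'spoon'] (min_width=17, slack=2)
Line 2: ['standard', 'warm', 'why'] (min_width=17, slack=2)
Line 3: ['all', 'quickly', 'a'] (min_width=13, slack=6)
Line 4: ['coffee', 'waterfall'] (min_width=16, slack=3)

Answer: |electric  as  spoon|
|standard  warm  why|
|all    quickly    a|
|coffee waterfall   |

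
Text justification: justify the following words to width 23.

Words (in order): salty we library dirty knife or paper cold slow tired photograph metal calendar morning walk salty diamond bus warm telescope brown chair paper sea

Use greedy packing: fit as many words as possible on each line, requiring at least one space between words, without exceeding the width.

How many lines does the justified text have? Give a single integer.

Answer: 7

Derivation:
Line 1: ['salty', 'we', 'library', 'dirty'] (min_width=22, slack=1)
Line 2: ['knife', 'or', 'paper', 'cold'] (min_width=19, slack=4)
Line 3: ['slow', 'tired', 'photograph'] (min_width=21, slack=2)
Line 4: ['metal', 'calendar', 'morning'] (min_width=22, slack=1)
Line 5: ['walk', 'salty', 'diamond', 'bus'] (min_width=22, slack=1)
Line 6: ['warm', 'telescope', 'brown'] (min_width=20, slack=3)
Line 7: ['chair', 'paper', 'sea'] (min_width=15, slack=8)
Total lines: 7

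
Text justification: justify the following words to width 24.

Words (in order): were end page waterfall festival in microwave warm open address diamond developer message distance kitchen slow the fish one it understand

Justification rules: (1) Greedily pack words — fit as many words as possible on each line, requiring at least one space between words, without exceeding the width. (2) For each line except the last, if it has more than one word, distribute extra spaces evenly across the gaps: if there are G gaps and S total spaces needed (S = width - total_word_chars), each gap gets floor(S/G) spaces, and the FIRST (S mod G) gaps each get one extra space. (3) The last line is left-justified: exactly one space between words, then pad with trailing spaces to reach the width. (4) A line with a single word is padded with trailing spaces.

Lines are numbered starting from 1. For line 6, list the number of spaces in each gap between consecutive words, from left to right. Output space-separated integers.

Line 1: ['were', 'end', 'page', 'waterfall'] (min_width=23, slack=1)
Line 2: ['festival', 'in', 'microwave'] (min_width=21, slack=3)
Line 3: ['warm', 'open', 'address'] (min_width=17, slack=7)
Line 4: ['diamond', 'developer'] (min_width=17, slack=7)
Line 5: ['message', 'distance', 'kitchen'] (min_width=24, slack=0)
Line 6: ['slow', 'the', 'fish', 'one', 'it'] (min_width=20, slack=4)
Line 7: ['understand'] (min_width=10, slack=14)

Answer: 2 2 2 2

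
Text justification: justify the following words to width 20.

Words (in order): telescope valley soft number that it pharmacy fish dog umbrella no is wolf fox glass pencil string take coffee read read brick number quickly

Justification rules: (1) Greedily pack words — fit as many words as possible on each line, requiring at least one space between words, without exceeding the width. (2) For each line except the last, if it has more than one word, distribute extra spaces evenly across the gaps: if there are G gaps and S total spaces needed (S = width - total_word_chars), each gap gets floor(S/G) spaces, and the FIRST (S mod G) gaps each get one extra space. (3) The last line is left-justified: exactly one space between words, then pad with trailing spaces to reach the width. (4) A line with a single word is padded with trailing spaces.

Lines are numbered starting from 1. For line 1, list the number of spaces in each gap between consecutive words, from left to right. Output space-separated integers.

Answer: 5

Derivation:
Line 1: ['telescope', 'valley'] (min_width=16, slack=4)
Line 2: ['soft', 'number', 'that', 'it'] (min_width=19, slack=1)
Line 3: ['pharmacy', 'fish', 'dog'] (min_width=17, slack=3)
Line 4: ['umbrella', 'no', 'is', 'wolf'] (min_width=19, slack=1)
Line 5: ['fox', 'glass', 'pencil'] (min_width=16, slack=4)
Line 6: ['string', 'take', 'coffee'] (min_width=18, slack=2)
Line 7: ['read', 'read', 'brick'] (min_width=15, slack=5)
Line 8: ['number', 'quickly'] (min_width=14, slack=6)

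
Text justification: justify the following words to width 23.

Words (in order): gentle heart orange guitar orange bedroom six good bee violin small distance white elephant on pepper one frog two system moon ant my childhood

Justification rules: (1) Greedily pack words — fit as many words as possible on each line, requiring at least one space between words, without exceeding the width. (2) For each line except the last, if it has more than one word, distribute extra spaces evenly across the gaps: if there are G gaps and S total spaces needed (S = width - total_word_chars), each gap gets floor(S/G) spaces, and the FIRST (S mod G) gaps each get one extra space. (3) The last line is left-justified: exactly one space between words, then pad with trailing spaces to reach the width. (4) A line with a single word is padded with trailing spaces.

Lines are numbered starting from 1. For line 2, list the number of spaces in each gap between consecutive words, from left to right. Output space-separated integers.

Answer: 2 2

Derivation:
Line 1: ['gentle', 'heart', 'orange'] (min_width=19, slack=4)
Line 2: ['guitar', 'orange', 'bedroom'] (min_width=21, slack=2)
Line 3: ['six', 'good', 'bee', 'violin'] (min_width=19, slack=4)
Line 4: ['small', 'distance', 'white'] (min_width=20, slack=3)
Line 5: ['elephant', 'on', 'pepper', 'one'] (min_width=22, slack=1)
Line 6: ['frog', 'two', 'system', 'moon'] (min_width=20, slack=3)
Line 7: ['ant', 'my', 'childhood'] (min_width=16, slack=7)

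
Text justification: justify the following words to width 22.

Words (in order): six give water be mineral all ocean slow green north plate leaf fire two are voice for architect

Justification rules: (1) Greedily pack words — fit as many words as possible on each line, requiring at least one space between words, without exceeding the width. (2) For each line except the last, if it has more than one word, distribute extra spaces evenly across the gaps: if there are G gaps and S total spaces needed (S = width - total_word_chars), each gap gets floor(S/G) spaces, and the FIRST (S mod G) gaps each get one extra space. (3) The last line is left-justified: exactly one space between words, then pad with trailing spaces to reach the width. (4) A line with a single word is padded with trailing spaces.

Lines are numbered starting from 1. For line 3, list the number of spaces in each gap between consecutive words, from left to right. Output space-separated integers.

Line 1: ['six', 'give', 'water', 'be'] (min_width=17, slack=5)
Line 2: ['mineral', 'all', 'ocean', 'slow'] (min_width=22, slack=0)
Line 3: ['green', 'north', 'plate', 'leaf'] (min_width=22, slack=0)
Line 4: ['fire', 'two', 'are', 'voice', 'for'] (min_width=22, slack=0)
Line 5: ['architect'] (min_width=9, slack=13)

Answer: 1 1 1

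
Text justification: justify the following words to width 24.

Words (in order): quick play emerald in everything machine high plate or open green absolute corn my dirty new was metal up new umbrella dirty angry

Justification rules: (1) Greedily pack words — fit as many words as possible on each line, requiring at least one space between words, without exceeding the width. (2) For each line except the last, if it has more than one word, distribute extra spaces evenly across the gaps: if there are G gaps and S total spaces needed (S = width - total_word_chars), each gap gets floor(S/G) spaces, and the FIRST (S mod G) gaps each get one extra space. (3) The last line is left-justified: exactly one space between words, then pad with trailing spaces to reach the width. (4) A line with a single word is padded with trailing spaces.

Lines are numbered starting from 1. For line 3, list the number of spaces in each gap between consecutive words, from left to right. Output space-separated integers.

Answer: 3 3 2

Derivation:
Line 1: ['quick', 'play', 'emerald', 'in'] (min_width=21, slack=3)
Line 2: ['everything', 'machine', 'high'] (min_width=23, slack=1)
Line 3: ['plate', 'or', 'open', 'green'] (min_width=19, slack=5)
Line 4: ['absolute', 'corn', 'my', 'dirty'] (min_width=22, slack=2)
Line 5: ['new', 'was', 'metal', 'up', 'new'] (min_width=20, slack=4)
Line 6: ['umbrella', 'dirty', 'angry'] (min_width=20, slack=4)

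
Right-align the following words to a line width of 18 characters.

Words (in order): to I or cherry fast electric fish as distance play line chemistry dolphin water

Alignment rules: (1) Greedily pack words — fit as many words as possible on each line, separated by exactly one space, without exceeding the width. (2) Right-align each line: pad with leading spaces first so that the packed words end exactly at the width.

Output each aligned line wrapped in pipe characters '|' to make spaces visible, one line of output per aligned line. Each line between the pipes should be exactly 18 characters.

Answer: |    to I or cherry|
|fast electric fish|
|  as distance play|
|    line chemistry|
|     dolphin water|

Derivation:
Line 1: ['to', 'I', 'or', 'cherry'] (min_width=14, slack=4)
Line 2: ['fast', 'electric', 'fish'] (min_width=18, slack=0)
Line 3: ['as', 'distance', 'play'] (min_width=16, slack=2)
Line 4: ['line', 'chemistry'] (min_width=14, slack=4)
Line 5: ['dolphin', 'water'] (min_width=13, slack=5)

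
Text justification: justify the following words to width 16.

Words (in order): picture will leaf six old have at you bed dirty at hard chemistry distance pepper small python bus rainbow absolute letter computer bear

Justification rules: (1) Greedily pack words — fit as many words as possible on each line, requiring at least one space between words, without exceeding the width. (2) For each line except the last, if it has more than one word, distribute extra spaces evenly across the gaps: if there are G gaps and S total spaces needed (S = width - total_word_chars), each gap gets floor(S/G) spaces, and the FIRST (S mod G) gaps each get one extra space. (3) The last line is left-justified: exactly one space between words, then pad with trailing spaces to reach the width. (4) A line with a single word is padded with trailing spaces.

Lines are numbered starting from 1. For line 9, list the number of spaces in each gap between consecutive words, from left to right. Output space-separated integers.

Answer: 2

Derivation:
Line 1: ['picture', 'will'] (min_width=12, slack=4)
Line 2: ['leaf', 'six', 'old'] (min_width=12, slack=4)
Line 3: ['have', 'at', 'you', 'bed'] (min_width=15, slack=1)
Line 4: ['dirty', 'at', 'hard'] (min_width=13, slack=3)
Line 5: ['chemistry'] (min_width=9, slack=7)
Line 6: ['distance', 'pepper'] (min_width=15, slack=1)
Line 7: ['small', 'python', 'bus'] (min_width=16, slack=0)
Line 8: ['rainbow', 'absolute'] (min_width=16, slack=0)
Line 9: ['letter', 'computer'] (min_width=15, slack=1)
Line 10: ['bear'] (min_width=4, slack=12)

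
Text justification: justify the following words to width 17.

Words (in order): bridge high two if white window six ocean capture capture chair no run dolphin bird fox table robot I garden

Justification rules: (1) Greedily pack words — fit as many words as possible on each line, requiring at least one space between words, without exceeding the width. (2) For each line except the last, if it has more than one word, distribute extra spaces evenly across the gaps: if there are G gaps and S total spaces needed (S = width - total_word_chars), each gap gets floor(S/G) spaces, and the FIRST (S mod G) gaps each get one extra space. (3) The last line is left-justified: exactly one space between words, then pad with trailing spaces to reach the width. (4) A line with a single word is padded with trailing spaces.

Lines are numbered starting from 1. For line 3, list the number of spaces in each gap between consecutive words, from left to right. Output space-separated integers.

Line 1: ['bridge', 'high', 'two'] (min_width=15, slack=2)
Line 2: ['if', 'white', 'window'] (min_width=15, slack=2)
Line 3: ['six', 'ocean', 'capture'] (min_width=17, slack=0)
Line 4: ['capture', 'chair', 'no'] (min_width=16, slack=1)
Line 5: ['run', 'dolphin', 'bird'] (min_width=16, slack=1)
Line 6: ['fox', 'table', 'robot', 'I'] (min_width=17, slack=0)
Line 7: ['garden'] (min_width=6, slack=11)

Answer: 1 1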